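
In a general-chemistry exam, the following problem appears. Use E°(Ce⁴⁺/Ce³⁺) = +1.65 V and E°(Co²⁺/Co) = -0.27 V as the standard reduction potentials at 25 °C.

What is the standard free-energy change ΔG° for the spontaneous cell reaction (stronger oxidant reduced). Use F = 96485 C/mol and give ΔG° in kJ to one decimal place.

-370.5 kJ

Ce⁴⁺/Ce³⁺ (E° = +1.65 V) is the cathode; Co²⁺/Co (E° = -0.27 V) is the anode, so E°cell = +1.92 V.
Balancing electrons gives n = 2 (lcm of 1 and 2).
ΔG° = −nFE° = −(2)(96485)(+1.92) = -370,502 J = -370.5 kJ.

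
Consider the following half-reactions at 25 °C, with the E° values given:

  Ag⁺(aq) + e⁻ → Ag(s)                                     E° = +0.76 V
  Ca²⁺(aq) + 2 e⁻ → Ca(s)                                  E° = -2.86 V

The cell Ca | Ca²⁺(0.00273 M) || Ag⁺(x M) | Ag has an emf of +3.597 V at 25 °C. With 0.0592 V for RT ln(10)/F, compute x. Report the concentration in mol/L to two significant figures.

0.021 M

Ag⁺/Ag is the cathode, Ca²⁺/Ca the anode: E°cell = +3.62 V, n = 2.
Overall reaction: 2 Ag⁺(aq) + Ca(s) → 2 Ag(s) + Ca²⁺(aq); Q = [Ca²⁺]^1/[Ag⁺]^2.
From E = E° − (0.0592/n) log Q: log Q = (E° − E)·n/0.0592 = (+3.62 − (+3.597))·2/0.0592 = 0.7770.
So 2·log[Ag⁺] = 1·log(0.00273) − log Q = -2.5638 − (0.7770) = -3.3408; log[Ag⁺] = -3.3408 / 2 = -1.6704; [Ag⁺] = 10^(-1.6704) ≈ 0.021 M.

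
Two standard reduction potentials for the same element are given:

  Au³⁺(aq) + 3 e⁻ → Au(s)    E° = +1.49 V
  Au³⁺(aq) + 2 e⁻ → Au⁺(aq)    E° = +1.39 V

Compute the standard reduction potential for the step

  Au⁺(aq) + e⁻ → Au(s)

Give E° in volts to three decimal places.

+1.690 V

Sequential free energies add, so n₃E°₃ = n₁E°₁ + n₂E°₂.
With n₃ = 3, and the known step contributing 2×(+1.39) V, the unknown satisfies 1·E° = 3×(+1.49) − 2×(+1.39) = +1.690.
E° = +1.690 / 1 = +1.690 V.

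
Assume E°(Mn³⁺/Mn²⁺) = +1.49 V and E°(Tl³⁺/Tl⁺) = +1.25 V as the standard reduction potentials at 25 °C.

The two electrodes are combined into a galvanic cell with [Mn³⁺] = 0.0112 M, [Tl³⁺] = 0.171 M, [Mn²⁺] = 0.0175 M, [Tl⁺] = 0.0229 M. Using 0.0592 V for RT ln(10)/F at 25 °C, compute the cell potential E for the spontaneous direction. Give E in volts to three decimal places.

+0.203 V

Mn³⁺/Mn²⁺ is the cathode (higher E°), Tl³⁺/Tl⁺ the anode: E°cell = +1.49 − (+1.25) = +0.24 V, n = 2.
Overall: 2 Mn³⁺(aq) + Tl⁺(aq) → 2 Mn²⁺(aq) + Tl³⁺(aq)
Q = [Mn²⁺]^2·[Tl³⁺] / ([Mn³⁺]^2·[Tl⁺]); log Q = 1.261.
E = E° − (0.0592/n) log Q = +0.24 − (0.0592/2)(1.261) = +0.203 V.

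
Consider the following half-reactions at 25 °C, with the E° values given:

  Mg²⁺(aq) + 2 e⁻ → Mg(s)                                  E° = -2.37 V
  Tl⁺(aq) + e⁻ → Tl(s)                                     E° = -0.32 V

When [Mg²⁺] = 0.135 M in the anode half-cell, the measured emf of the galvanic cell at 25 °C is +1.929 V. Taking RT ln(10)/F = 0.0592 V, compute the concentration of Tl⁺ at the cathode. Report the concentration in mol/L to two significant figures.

0.0033 M

Tl⁺/Tl is the cathode, Mg²⁺/Mg the anode: E°cell = +2.05 V, n = 2.
Overall reaction: 2 Tl⁺(aq) + Mg(s) → 2 Tl(s) + Mg²⁺(aq); Q = [Mg²⁺]^1/[Tl⁺]^2.
From E = E° − (0.0592/n) log Q: log Q = (E° − E)·n/0.0592 = (+2.05 − (+1.929))·2/0.0592 = 4.0878.
So 2·log[Tl⁺] = 1·log(0.135) − log Q = -0.8697 − (4.0878) = -4.9575; log[Tl⁺] = -4.9575 / 2 = -2.4787; [Tl⁺] = 10^(-2.4787) ≈ 0.0033 M.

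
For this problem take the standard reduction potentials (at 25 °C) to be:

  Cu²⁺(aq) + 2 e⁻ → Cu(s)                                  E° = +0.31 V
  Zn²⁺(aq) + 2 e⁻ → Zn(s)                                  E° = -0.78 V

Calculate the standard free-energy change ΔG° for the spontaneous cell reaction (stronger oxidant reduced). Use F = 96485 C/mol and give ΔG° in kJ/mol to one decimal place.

Cu²⁺/Cu (E° = +0.31 V) is the cathode; Zn²⁺/Zn (E° = -0.78 V) is the anode, so E°cell = +1.09 V.
Balancing electrons gives n = 2 (lcm of 2 and 2).
ΔG° = −nFE° = −(2)(96485)(+1.09) = -210,337 J = -210.3 kJ/mol.

-210.3 kJ/mol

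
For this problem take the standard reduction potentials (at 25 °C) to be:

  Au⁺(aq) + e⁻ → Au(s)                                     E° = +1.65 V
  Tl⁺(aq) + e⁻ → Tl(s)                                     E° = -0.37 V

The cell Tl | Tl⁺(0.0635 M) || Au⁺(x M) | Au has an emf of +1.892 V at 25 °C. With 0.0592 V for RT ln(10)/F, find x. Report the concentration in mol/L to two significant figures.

0.00044 M

Au⁺/Au is the cathode, Tl⁺/Tl the anode: E°cell = +2.02 V, n = 1.
Overall reaction: Au⁺(aq) + Tl(s) → Au(s) + Tl⁺(aq); Q = [Tl⁺]^1/[Au⁺]^1.
From E = E° − (0.0592/n) log Q: log Q = (E° − E)·n/0.0592 = (+2.02 − (+1.892))·1/0.0592 = 2.1622.
So 1·log[Au⁺] = 1·log(0.0635) − log Q = -1.1972 − (2.1622) = -3.3594; [Au⁺] = 10^(-3.3594) ≈ 0.00044 M.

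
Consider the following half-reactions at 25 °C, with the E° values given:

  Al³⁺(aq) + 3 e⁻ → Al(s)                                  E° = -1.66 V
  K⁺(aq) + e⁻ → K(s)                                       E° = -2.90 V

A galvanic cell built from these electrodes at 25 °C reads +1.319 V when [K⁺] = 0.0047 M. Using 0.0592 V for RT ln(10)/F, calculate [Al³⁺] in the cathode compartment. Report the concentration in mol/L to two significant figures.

Al³⁺/Al is the cathode, K⁺/K the anode: E°cell = +1.24 V, n = 3.
Overall reaction: Al³⁺(aq) + 3 K(s) → Al(s) + 3 K⁺(aq); Q = [K⁺]^3/[Al³⁺]^1.
From E = E° − (0.0592/n) log Q: log Q = (E° − E)·n/0.0592 = (+1.24 − (+1.319))·3/0.0592 = -4.0034.
So 1·log[Al³⁺] = 3·log(0.0047) − log Q = -6.9837 − (-4.0034) = -2.9803; [Al³⁺] = 10^(-2.9803) ≈ 0.0010 M.

0.0010 M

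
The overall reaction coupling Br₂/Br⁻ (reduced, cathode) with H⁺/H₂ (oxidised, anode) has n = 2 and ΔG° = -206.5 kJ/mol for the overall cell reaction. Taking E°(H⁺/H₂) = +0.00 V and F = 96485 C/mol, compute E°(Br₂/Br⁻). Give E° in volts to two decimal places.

+1.07 V

E°cell = −ΔG°/(nF) = −(-206.5×10³)/((2)(96485)) = +1.070 V.
Since Br₂/Br⁻ is the cathode and H⁺/H₂ the anode, E°cell = E°(Br₂/Br⁻) − E°(H⁺/H₂).
So E°(Br₂/Br⁻) = E°cell + E°(H⁺/H₂) = +1.070 + (+0.00) = +1.07 V.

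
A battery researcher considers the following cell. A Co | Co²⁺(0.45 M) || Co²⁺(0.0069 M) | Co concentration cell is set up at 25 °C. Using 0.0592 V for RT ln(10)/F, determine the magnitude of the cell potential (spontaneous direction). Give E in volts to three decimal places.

+0.054 V

For a concentration cell E°cell = 0. The 0.45 M side is the cathode (reduction is favoured where [Co²⁺] is higher).
With n = 2, E = −(0.0592/2) log([Co²⁺]ₐₙ/[Co²⁺]꜀ₐₜ) = −(0.0592/2) log(0.0069/0.45) = −(0.0592/2)(-1.814) = +0.054 V.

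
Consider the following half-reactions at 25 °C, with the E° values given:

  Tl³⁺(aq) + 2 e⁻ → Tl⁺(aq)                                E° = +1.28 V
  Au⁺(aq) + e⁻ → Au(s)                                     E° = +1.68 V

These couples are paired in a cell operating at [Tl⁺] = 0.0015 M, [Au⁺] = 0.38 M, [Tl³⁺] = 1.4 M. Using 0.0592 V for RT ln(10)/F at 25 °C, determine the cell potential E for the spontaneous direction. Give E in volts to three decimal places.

+0.287 V

Au⁺/Au is the cathode (higher E°), Tl³⁺/Tl⁺ the anode: E°cell = +1.68 − (+1.28) = +0.40 V, n = 2.
Overall: 2 Au⁺(aq) + Tl⁺(aq) → 2 Au(s) + Tl³⁺(aq)
Q = [Tl³⁺] / ([Au⁺]^2·[Tl⁺]); log Q = 3.810.
E = E° − (0.0592/n) log Q = +0.40 − (0.0592/2)(3.810) = +0.287 V.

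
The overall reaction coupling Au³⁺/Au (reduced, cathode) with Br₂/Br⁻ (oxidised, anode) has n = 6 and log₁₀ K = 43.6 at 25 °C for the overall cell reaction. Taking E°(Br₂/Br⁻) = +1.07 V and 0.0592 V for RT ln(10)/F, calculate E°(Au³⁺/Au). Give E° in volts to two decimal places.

+1.50 V

E°cell = (0.0592/n)·log K = (0.0592/6)(43.6) = +0.430 V.
Since Au³⁺/Au is the cathode and Br₂/Br⁻ the anode, E°cell = E°(Au³⁺/Au) − E°(Br₂/Br⁻).
So E°(Au³⁺/Au) = E°cell + E°(Br₂/Br⁻) = +0.430 + (+1.07) = +1.50 V.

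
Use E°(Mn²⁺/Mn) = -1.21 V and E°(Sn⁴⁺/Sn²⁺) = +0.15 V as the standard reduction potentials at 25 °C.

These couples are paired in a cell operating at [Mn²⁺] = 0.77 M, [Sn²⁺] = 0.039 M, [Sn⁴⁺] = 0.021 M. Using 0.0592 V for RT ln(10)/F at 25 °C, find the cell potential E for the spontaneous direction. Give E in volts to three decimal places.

+1.355 V

Sn⁴⁺/Sn²⁺ is the cathode (higher E°), Mn²⁺/Mn the anode: E°cell = +0.15 − (-1.21) = +1.36 V, n = 2.
Overall: Sn⁴⁺(aq) + Mn(s) → Sn²⁺(aq) + Mn²⁺(aq)
Q = [Sn²⁺]·[Mn²⁺] / ([Sn⁴⁺]); log Q = 0.155.
E = E° − (0.0592/n) log Q = +1.36 − (0.0592/2)(0.155) = +1.355 V.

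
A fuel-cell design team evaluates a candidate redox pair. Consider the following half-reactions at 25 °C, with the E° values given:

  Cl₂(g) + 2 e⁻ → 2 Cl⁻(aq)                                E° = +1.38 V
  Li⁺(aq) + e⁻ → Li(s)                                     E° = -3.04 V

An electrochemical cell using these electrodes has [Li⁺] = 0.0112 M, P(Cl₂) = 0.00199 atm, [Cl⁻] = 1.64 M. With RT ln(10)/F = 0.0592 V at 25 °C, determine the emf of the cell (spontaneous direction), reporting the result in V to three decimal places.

+4.443 V

Cl₂/Cl⁻ is the cathode (higher E°), Li⁺/Li the anode: E°cell = +1.38 − (-3.04) = +4.42 V, n = 2.
Overall: Cl₂(g) + 2 Li(s) → 2 Cl⁻(aq) + 2 Li⁺(aq)
Q = [Cl⁻]^2·[Li⁺]^2 / (P(Cl₂)); log Q = -0.771.
E = E° − (0.0592/n) log Q = +4.42 − (0.0592/2)(-0.771) = +4.443 V.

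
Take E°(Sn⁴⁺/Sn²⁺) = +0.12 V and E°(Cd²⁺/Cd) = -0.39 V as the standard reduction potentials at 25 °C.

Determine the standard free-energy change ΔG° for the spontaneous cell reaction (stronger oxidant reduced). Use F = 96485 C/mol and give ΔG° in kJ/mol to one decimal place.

Sn⁴⁺/Sn²⁺ (E° = +0.12 V) is the cathode; Cd²⁺/Cd (E° = -0.39 V) is the anode, so E°cell = +0.51 V.
Balancing electrons gives n = 2 (lcm of 2 and 2).
ΔG° = −nFE° = −(2)(96485)(+0.51) = -98,415 J = -98.4 kJ/mol.

-98.4 kJ/mol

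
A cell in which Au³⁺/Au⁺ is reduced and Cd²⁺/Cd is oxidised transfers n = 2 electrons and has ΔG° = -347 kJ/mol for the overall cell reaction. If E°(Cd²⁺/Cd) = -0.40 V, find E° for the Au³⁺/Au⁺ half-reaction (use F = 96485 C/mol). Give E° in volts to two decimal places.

+1.40 V

E°cell = −ΔG°/(nF) = −(-347×10³)/((2)(96485)) = +1.798 V.
Since Au³⁺/Au⁺ is the cathode and Cd²⁺/Cd the anode, E°cell = E°(Au³⁺/Au⁺) − E°(Cd²⁺/Cd).
So E°(Au³⁺/Au⁺) = E°cell + E°(Cd²⁺/Cd) = +1.798 + (-0.40) = +1.40 V.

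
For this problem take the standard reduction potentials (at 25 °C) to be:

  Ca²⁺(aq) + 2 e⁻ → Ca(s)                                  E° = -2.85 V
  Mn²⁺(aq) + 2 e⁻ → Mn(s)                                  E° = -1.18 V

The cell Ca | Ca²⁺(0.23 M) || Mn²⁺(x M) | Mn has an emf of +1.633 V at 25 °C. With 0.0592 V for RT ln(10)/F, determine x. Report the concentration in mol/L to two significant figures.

0.013 M

Mn²⁺/Mn is the cathode, Ca²⁺/Ca the anode: E°cell = +1.67 V, n = 2.
Overall reaction: Mn²⁺(aq) + Ca(s) → Mn(s) + Ca²⁺(aq); Q = [Ca²⁺]^1/[Mn²⁺]^1.
From E = E° − (0.0592/n) log Q: log Q = (E° − E)·n/0.0592 = (+1.67 − (+1.633))·2/0.0592 = 1.2500.
So 1·log[Mn²⁺] = 1·log(0.23) − log Q = -0.6383 − (1.2500) = -1.8883; [Mn²⁺] = 10^(-1.8883) ≈ 0.013 M.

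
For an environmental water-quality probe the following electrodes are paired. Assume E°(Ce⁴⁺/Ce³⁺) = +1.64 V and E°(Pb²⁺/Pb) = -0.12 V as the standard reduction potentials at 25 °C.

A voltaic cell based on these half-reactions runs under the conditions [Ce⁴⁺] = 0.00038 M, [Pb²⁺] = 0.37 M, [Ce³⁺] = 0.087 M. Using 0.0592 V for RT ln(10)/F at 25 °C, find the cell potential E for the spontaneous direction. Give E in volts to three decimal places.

Ce⁴⁺/Ce³⁺ is the cathode (higher E°), Pb²⁺/Pb the anode: E°cell = +1.64 − (-0.12) = +1.76 V, n = 2.
Overall: 2 Ce⁴⁺(aq) + Pb(s) → 2 Ce³⁺(aq) + Pb²⁺(aq)
Q = [Ce³⁺]^2·[Pb²⁺] / ([Ce⁴⁺]^2); log Q = 4.288.
E = E° − (0.0592/n) log Q = +1.76 − (0.0592/2)(4.288) = +1.633 V.

+1.633 V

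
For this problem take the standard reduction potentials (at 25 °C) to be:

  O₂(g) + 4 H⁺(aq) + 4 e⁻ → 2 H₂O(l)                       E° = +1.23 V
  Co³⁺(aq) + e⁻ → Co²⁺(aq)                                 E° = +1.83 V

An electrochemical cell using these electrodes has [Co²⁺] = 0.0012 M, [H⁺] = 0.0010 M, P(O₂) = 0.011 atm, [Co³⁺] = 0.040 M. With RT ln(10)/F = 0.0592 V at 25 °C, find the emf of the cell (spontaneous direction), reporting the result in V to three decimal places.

Co³⁺/Co²⁺ is the cathode (higher E°), O₂/H₂O the anode: E°cell = +1.83 − (+1.23) = +0.60 V, n = 4.
Overall: 4 Co³⁺(aq) + 2 H₂O(l) → 4 Co²⁺(aq) + O₂(g) + 4 H⁺(aq)
Q = [Co²⁺]^4·P(O₂)·[H⁺]^4 / ([Co³⁺]^4); log Q = -20.050.
E = E° − (0.0592/n) log Q = +0.60 − (0.0592/4)(-20.050) = +0.897 V.

+0.897 V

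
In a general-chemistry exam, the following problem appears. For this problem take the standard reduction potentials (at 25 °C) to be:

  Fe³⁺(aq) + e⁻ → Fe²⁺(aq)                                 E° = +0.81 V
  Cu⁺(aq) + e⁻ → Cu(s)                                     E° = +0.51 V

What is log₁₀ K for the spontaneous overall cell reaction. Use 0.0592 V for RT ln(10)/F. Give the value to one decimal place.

Cathode: Fe³⁺/Fe²⁺; anode: Cu⁺/Cu. E°cell = +0.30 V, n = 1.
log K = nE°cell / 0.0592 = (1)(+0.30) / 0.0592 = 5.1.

5.1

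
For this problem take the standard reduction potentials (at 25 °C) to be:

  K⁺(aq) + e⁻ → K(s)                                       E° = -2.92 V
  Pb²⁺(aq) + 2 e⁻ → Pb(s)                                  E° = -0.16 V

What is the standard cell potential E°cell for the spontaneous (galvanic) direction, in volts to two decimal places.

+2.76 V

The Pb²⁺/Pb couple has the higher reduction potential, so it is the cathode; K⁺/K is oxidised at the anode.
E°cell = E°(cathode) − E°(anode) = (-0.16) − (-2.92) = +2.76 V.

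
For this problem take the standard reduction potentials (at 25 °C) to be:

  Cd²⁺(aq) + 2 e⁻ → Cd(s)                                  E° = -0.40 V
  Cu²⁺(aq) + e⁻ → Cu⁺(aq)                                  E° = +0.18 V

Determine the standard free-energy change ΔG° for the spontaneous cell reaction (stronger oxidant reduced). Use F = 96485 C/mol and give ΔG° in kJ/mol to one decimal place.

-111.9 kJ/mol

Cu²⁺/Cu⁺ (E° = +0.18 V) is the cathode; Cd²⁺/Cd (E° = -0.40 V) is the anode, so E°cell = +0.58 V.
Balancing electrons gives n = 2 (lcm of 1 and 2).
ΔG° = −nFE° = −(2)(96485)(+0.58) = -111,923 J = -111.9 kJ/mol.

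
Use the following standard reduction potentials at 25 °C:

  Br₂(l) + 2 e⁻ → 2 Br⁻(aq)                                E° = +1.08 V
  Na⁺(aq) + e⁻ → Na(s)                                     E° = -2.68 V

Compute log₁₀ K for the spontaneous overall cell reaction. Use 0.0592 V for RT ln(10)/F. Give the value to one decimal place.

127.0

Cathode: Br₂/Br⁻; anode: Na⁺/Na. E°cell = +3.76 V, n = 2.
log K = nE°cell / 0.0592 = (2)(+3.76) / 0.0592 = 127.0.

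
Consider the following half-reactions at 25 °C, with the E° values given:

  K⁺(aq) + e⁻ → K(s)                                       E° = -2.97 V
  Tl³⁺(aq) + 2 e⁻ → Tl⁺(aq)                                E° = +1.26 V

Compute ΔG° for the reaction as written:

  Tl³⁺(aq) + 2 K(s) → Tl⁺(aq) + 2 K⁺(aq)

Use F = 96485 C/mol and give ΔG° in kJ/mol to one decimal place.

-816.3 kJ/mol

As written, Tl³⁺/Tl⁺ is reduced (cathode) and K⁺/K is oxidised (anode), so E°cell = (+1.26) − (-2.97) = +4.23 V.
Balancing electrons gives n = 2.
ΔG° = −nFE° = −(2)(96485)(+4.23) = -816,263 J = -816.3 kJ/mol.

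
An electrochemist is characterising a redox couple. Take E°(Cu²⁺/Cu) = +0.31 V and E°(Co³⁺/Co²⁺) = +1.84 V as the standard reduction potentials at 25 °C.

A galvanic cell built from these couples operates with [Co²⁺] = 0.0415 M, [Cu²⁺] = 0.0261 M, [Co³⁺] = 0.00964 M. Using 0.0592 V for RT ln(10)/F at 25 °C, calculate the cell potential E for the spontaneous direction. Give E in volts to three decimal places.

Co³⁺/Co²⁺ is the cathode (higher E°), Cu²⁺/Cu the anode: E°cell = +1.84 − (+0.31) = +1.53 V, n = 2.
Overall: 2 Co³⁺(aq) + Cu(s) → 2 Co²⁺(aq) + Cu²⁺(aq)
Q = [Co²⁺]^2·[Cu²⁺] / ([Co³⁺]^2); log Q = -0.315.
E = E° − (0.0592/n) log Q = +1.53 − (0.0592/2)(-0.315) = +1.539 V.

+1.539 V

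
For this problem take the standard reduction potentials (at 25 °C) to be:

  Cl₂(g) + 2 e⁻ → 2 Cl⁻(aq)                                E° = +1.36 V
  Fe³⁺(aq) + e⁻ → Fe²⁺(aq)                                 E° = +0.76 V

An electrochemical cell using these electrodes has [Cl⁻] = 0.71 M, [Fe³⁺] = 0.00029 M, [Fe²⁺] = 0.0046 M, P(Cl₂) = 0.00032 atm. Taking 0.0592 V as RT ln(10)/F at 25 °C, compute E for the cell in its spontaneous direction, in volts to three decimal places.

Cl₂/Cl⁻ is the cathode (higher E°), Fe³⁺/Fe²⁺ the anode: E°cell = +1.36 − (+0.76) = +0.60 V, n = 2.
Overall: Cl₂(g) + 2 Fe²⁺(aq) → 2 Cl⁻(aq) + 2 Fe³⁺(aq)
Q = [Cl⁻]^2·[Fe³⁺]^2 / (P(Cl₂)·[Fe²⁺]^2); log Q = 0.797.
E = E° − (0.0592/n) log Q = +0.60 − (0.0592/2)(0.797) = +0.576 V.

+0.576 V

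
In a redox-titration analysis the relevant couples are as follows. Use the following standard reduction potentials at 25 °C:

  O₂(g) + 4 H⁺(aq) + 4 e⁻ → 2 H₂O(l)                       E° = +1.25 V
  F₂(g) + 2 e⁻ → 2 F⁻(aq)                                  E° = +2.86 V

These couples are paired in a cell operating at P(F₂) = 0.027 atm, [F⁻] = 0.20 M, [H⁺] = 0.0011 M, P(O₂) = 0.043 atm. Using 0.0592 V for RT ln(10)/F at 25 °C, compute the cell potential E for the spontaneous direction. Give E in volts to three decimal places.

+1.800 V

F₂/F⁻ is the cathode (higher E°), O₂/H₂O the anode: E°cell = +2.86 − (+1.25) = +1.61 V, n = 4.
Overall: 2 F₂(g) + 2 H₂O(l) → 4 F⁻(aq) + O₂(g) + 4 H⁺(aq)
Q = [F⁻]^4·P(O₂)·[H⁺]^4 / (P(F₂)^2); log Q = -12.860.
E = E° − (0.0592/n) log Q = +1.61 − (0.0592/4)(-12.860) = +1.800 V.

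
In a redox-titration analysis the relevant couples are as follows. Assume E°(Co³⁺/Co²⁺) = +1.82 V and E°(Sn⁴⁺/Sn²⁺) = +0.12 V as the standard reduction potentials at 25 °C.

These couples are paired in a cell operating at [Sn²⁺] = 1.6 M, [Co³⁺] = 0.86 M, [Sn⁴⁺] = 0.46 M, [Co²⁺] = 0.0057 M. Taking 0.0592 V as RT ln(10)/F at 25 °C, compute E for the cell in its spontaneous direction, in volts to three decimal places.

+1.845 V

Co³⁺/Co²⁺ is the cathode (higher E°), Sn⁴⁺/Sn²⁺ the anode: E°cell = +1.82 − (+0.12) = +1.70 V, n = 2.
Overall: 2 Co³⁺(aq) + Sn²⁺(aq) → 2 Co²⁺(aq) + Sn⁴⁺(aq)
Q = [Co²⁺]^2·[Sn⁴⁺] / ([Co³⁺]^2·[Sn²⁺]); log Q = -4.899.
E = E° − (0.0592/n) log Q = +1.70 − (0.0592/2)(-4.899) = +1.845 V.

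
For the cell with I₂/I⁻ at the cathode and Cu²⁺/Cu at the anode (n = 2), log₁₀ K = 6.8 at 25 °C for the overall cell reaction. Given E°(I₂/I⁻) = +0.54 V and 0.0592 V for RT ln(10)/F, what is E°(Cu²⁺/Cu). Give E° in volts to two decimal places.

+0.34 V

E°cell = (0.0592/n)·log K = (0.0592/2)(6.8) = +0.201 V.
Since I₂/I⁻ is the cathode and Cu²⁺/Cu the anode, E°cell = E°(I₂/I⁻) − E°(Cu²⁺/Cu).
So E°(Cu²⁺/Cu) = E°(I₂/I⁻) − E°cell = (+0.54) − (+0.201) = +0.34 V.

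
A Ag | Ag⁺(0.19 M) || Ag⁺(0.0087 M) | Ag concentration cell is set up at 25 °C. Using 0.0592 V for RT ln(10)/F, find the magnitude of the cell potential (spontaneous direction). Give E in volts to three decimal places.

+0.079 V

For a concentration cell E°cell = 0. The 0.19 M side is the cathode (reduction is favoured where [Ag⁺] is higher).
With n = 1, E = −(0.0592/1) log([Ag⁺]ₐₙ/[Ag⁺]꜀ₐₜ) = −(0.0592/1) log(0.0087/0.19) = −(0.0592/1)(-1.339) = +0.079 V.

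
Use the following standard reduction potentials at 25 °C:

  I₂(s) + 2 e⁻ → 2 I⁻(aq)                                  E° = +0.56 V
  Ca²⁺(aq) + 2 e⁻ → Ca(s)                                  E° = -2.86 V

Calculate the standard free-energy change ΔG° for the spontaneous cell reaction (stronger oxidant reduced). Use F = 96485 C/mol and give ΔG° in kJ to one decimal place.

I₂/I⁻ (E° = +0.56 V) is the cathode; Ca²⁺/Ca (E° = -2.86 V) is the anode, so E°cell = +3.42 V.
Balancing electrons gives n = 2 (lcm of 2 and 2).
ΔG° = −nFE° = −(2)(96485)(+3.42) = -659,957 J = -660.0 kJ.

-660.0 kJ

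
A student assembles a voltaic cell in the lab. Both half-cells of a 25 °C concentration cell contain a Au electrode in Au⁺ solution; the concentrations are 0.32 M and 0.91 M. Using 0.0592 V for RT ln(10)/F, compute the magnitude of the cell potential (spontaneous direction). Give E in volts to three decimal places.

For a concentration cell E°cell = 0. The 0.91 M side is the cathode (reduction is favoured where [Au⁺] is higher).
With n = 1, E = −(0.0592/1) log([Au⁺]ₐₙ/[Au⁺]꜀ₐₜ) = −(0.0592/1) log(0.32/0.91) = −(0.0592/1)(-0.454) = +0.027 V.

+0.027 V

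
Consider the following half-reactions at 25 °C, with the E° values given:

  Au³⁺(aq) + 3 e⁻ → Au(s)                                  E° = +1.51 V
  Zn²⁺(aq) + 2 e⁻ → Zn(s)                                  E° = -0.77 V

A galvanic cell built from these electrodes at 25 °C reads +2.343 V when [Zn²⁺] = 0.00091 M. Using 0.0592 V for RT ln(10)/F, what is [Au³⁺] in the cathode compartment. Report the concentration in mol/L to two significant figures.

0.043 M

Au³⁺/Au is the cathode, Zn²⁺/Zn the anode: E°cell = +2.28 V, n = 6.
Overall reaction: 2 Au³⁺(aq) + 3 Zn(s) → 2 Au(s) + 3 Zn²⁺(aq); Q = [Zn²⁺]^3/[Au³⁺]^2.
From E = E° − (0.0592/n) log Q: log Q = (E° − E)·n/0.0592 = (+2.28 − (+2.343))·6/0.0592 = -6.3851.
So 2·log[Au³⁺] = 3·log(0.00091) − log Q = -9.1229 − (-6.3851) = -2.7378; log[Au³⁺] = -2.7378 / 2 = -1.3689; [Au³⁺] = 10^(-1.3689) ≈ 0.043 M.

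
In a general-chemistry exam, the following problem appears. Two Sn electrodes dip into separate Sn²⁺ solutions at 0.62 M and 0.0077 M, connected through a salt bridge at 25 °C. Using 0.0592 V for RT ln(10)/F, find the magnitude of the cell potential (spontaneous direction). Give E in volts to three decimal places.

+0.056 V

For a concentration cell E°cell = 0. The 0.62 M side is the cathode (reduction is favoured where [Sn²⁺] is higher).
With n = 2, E = −(0.0592/2) log([Sn²⁺]ₐₙ/[Sn²⁺]꜀ₐₜ) = −(0.0592/2) log(0.0077/0.62) = −(0.0592/2)(-1.906) = +0.056 V.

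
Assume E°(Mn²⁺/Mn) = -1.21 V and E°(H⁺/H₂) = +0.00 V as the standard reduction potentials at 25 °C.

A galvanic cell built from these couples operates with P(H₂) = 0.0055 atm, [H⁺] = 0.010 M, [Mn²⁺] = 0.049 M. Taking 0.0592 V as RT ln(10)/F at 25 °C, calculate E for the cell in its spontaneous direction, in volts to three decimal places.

H⁺/H₂ is the cathode (higher E°), Mn²⁺/Mn the anode: E°cell = +0.00 − (-1.21) = +1.21 V, n = 2.
Overall: 2 H⁺(aq) + Mn(s) → H₂(g) + Mn²⁺(aq)
Q = P(H₂)·[Mn²⁺] / ([H⁺]^2); log Q = 0.431.
E = E° − (0.0592/n) log Q = +1.21 − (0.0592/2)(0.431) = +1.197 V.

+1.197 V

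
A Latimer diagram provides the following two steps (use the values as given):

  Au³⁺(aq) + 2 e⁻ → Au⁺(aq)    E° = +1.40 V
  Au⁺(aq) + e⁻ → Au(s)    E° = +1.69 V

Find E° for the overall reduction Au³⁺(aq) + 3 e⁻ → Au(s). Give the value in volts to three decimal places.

Since ΔG° = −nFE° is additive over sequential reductions, n₃E°₃ = n₁E°₁ + n₂E°₂.
E°₃ = (2×+1.40 + 1×+1.69) / 3 = (+4.490) / 3 = +1.497 V.

+1.497 V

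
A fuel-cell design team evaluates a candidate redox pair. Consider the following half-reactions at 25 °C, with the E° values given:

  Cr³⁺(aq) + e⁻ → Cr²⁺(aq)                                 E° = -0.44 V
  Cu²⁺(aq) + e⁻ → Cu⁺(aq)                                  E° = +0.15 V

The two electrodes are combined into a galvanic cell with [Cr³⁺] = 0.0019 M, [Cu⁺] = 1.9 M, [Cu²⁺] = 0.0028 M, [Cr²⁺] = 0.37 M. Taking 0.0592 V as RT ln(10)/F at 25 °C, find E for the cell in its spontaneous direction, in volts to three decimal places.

+0.558 V

Cu²⁺/Cu⁺ is the cathode (higher E°), Cr³⁺/Cr²⁺ the anode: E°cell = +0.15 − (-0.44) = +0.59 V, n = 1.
Overall: Cu²⁺(aq) + Cr²⁺(aq) → Cu⁺(aq) + Cr³⁺(aq)
Q = [Cu⁺]·[Cr³⁺] / ([Cu²⁺]·[Cr²⁺]); log Q = 0.542.
E = E° − (0.0592/n) log Q = +0.59 − (0.0592/1)(0.542) = +0.558 V.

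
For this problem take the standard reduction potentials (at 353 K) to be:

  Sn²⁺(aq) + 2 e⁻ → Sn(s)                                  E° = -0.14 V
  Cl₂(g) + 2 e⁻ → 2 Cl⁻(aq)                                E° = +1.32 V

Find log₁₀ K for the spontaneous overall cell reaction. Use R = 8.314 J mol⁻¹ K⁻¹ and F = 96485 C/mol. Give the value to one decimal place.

Cathode: Cl₂/Cl⁻; anode: Sn²⁺/Sn. E°cell = (+1.32) − (-0.14) = +1.46 V, with n = 2.
ΔG° = −nFE° = −RT ln K, so ln K = nFE°/(RT) = (2)(96485)(+1.46) / ((8.314)(353)) = 95.997.
log₁₀ K = 95.997 / ln 10 = 41.7.

41.7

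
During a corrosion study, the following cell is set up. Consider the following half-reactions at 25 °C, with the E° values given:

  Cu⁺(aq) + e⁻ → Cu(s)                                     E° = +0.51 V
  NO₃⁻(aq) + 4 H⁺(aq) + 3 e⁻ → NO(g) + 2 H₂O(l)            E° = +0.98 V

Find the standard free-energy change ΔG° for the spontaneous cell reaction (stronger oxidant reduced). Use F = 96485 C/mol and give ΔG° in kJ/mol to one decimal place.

NO₃⁻/NO (E° = +0.98 V) is the cathode; Cu⁺/Cu (E° = +0.51 V) is the anode, so E°cell = +0.47 V.
Balancing electrons gives n = 3 (lcm of 3 and 1).
ΔG° = −nFE° = −(3)(96485)(+0.47) = -136,044 J = -136.0 kJ/mol.

-136.0 kJ/mol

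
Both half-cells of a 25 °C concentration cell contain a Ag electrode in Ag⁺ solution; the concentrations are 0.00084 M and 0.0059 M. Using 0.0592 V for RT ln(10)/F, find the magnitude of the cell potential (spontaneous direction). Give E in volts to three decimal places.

For a concentration cell E°cell = 0. The 0.0059 M side is the cathode (reduction is favoured where [Ag⁺] is higher).
With n = 1, E = −(0.0592/1) log([Ag⁺]ₐₙ/[Ag⁺]꜀ₐₜ) = −(0.0592/1) log(0.00084/0.0059) = −(0.0592/1)(-0.847) = +0.050 V.

+0.050 V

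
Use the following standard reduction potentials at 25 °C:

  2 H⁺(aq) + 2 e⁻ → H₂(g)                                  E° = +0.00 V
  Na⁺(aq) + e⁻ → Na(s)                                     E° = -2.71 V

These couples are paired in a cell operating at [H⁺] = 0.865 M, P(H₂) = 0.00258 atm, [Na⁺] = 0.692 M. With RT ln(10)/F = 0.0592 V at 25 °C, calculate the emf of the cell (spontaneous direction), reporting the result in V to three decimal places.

+2.792 V

H⁺/H₂ is the cathode (higher E°), Na⁺/Na the anode: E°cell = +0.00 − (-2.71) = +2.71 V, n = 2.
Overall: 2 H⁺(aq) + 2 Na(s) → H₂(g) + 2 Na⁺(aq)
Q = P(H₂)·[Na⁺]^2 / ([H⁺]^2); log Q = -2.782.
E = E° − (0.0592/n) log Q = +2.71 − (0.0592/2)(-2.782) = +2.792 V.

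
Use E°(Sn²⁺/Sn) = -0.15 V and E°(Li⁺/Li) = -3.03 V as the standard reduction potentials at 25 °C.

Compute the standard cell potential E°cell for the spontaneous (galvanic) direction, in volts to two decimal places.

+2.88 V

The Sn²⁺/Sn couple has the higher reduction potential, so it is the cathode; Li⁺/Li is oxidised at the anode.
E°cell = E°(cathode) − E°(anode) = (-0.15) − (-3.03) = +2.88 V.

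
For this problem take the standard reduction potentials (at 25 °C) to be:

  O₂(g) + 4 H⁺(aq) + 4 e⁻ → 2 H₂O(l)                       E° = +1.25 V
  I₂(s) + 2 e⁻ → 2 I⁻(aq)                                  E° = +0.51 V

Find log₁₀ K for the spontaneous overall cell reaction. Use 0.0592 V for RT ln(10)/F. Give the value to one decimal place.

Cathode: O₂/H₂O; anode: I₂/I⁻. E°cell = +0.74 V, n = 4.
log K = nE°cell / 0.0592 = (4)(+0.74) / 0.0592 = 50.0.

50.0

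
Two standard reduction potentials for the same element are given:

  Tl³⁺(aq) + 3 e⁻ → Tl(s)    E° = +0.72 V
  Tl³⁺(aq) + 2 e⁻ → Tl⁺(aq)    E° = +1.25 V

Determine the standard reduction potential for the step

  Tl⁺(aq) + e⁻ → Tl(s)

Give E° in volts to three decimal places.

-0.340 V

Sequential free energies add, so n₃E°₃ = n₁E°₁ + n₂E°₂.
With n₃ = 3, and the known step contributing 2×(+1.25) V, the unknown satisfies 1·E° = 3×(+0.72) − 2×(+1.25) = -0.340.
E° = -0.340 / 1 = -0.340 V.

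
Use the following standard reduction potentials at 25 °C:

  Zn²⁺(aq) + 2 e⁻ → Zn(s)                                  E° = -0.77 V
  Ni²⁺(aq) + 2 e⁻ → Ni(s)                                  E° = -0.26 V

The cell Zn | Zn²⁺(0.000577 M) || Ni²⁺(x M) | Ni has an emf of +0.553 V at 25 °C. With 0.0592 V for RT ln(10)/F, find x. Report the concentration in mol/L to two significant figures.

0.016 M

Ni²⁺/Ni is the cathode, Zn²⁺/Zn the anode: E°cell = +0.51 V, n = 2.
Overall reaction: Ni²⁺(aq) + Zn(s) → Ni(s) + Zn²⁺(aq); Q = [Zn²⁺]^1/[Ni²⁺]^1.
From E = E° − (0.0592/n) log Q: log Q = (E° − E)·n/0.0592 = (+0.51 − (+0.553))·2/0.0592 = -1.4527.
So 1·log[Ni²⁺] = 1·log(0.000577) − log Q = -3.2388 − (-1.4527) = -1.7861; [Ni²⁺] = 10^(-1.7861) ≈ 0.016 M.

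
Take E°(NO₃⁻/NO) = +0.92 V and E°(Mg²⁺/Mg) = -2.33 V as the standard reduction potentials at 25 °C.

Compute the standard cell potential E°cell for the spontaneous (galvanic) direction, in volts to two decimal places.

The NO₃⁻/NO couple has the higher reduction potential, so it is the cathode; Mg²⁺/Mg is oxidised at the anode.
E°cell = E°(cathode) − E°(anode) = (+0.92) − (-2.33) = +3.25 V.

+3.25 V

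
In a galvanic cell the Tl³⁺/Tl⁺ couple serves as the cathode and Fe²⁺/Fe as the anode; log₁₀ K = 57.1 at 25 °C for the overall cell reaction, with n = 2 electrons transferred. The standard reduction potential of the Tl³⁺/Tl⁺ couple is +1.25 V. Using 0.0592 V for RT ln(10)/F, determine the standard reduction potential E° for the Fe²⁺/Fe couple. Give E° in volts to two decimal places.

-0.44 V

E°cell = (0.0592/n)·log K = (0.0592/2)(57.1) = +1.690 V.
Since Tl³⁺/Tl⁺ is the cathode and Fe²⁺/Fe the anode, E°cell = E°(Tl³⁺/Tl⁺) − E°(Fe²⁺/Fe).
So E°(Fe²⁺/Fe) = E°(Tl³⁺/Tl⁺) − E°cell = (+1.25) − (+1.690) = -0.44 V.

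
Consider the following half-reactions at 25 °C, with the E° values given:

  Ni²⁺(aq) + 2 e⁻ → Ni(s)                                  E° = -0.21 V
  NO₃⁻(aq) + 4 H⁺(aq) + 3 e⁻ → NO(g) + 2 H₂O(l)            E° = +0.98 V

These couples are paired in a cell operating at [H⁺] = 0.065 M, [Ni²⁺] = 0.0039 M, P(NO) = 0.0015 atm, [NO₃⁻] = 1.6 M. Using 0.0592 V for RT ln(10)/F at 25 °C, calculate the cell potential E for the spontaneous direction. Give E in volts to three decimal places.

NO₃⁻/NO is the cathode (higher E°), Ni²⁺/Ni the anode: E°cell = +0.98 − (-0.21) = +1.19 V, n = 6.
Overall: 2 NO₃⁻(aq) + 8 H⁺(aq) + 3 Ni(s) → 2 NO(g) + 4 H₂O(l) + 3 Ni²⁺(aq)
Q = P(NO)^2·[Ni²⁺]^3 / ([NO₃⁻]^2·[H⁺]^8); log Q = -3.786.
E = E° − (0.0592/n) log Q = +1.19 − (0.0592/6)(-3.786) = +1.227 V.

+1.227 V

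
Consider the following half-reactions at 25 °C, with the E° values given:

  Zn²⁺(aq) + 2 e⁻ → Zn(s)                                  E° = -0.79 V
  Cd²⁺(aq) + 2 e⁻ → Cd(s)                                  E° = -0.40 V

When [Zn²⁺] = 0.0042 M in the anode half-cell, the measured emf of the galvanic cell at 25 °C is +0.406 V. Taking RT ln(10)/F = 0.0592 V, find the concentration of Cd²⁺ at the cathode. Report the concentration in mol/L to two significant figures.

0.015 M

Cd²⁺/Cd is the cathode, Zn²⁺/Zn the anode: E°cell = +0.39 V, n = 2.
Overall reaction: Cd²⁺(aq) + Zn(s) → Cd(s) + Zn²⁺(aq); Q = [Zn²⁺]^1/[Cd²⁺]^1.
From E = E° − (0.0592/n) log Q: log Q = (E° − E)·n/0.0592 = (+0.39 − (+0.406))·2/0.0592 = -0.5405.
So 1·log[Cd²⁺] = 1·log(0.0042) − log Q = -2.3768 − (-0.5405) = -1.8363; [Cd²⁺] = 10^(-1.8363) ≈ 0.015 M.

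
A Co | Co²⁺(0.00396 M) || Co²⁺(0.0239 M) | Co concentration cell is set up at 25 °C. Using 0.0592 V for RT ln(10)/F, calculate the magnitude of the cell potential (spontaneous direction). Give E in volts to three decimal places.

+0.023 V

For a concentration cell E°cell = 0. The 0.0239 M side is the cathode (reduction is favoured where [Co²⁺] is higher).
With n = 2, E = −(0.0592/2) log([Co²⁺]ₐₙ/[Co²⁺]꜀ₐₜ) = −(0.0592/2) log(0.00396/0.0239) = −(0.0592/2)(-0.781) = +0.023 V.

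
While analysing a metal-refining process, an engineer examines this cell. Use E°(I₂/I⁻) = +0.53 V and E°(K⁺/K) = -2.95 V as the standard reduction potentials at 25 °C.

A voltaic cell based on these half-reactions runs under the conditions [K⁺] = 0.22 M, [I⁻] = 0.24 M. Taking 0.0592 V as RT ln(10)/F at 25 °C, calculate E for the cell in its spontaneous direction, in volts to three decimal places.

I₂/I⁻ is the cathode (higher E°), K⁺/K the anode: E°cell = +0.53 − (-2.95) = +3.48 V, n = 2.
Overall: I₂(s) + 2 K(s) → 2 I⁻(aq) + 2 K⁺(aq)
Q = [I⁻]^2·[K⁺]^2; log Q = -2.555.
E = E° − (0.0592/n) log Q = +3.48 − (0.0592/2)(-2.555) = +3.556 V.

+3.556 V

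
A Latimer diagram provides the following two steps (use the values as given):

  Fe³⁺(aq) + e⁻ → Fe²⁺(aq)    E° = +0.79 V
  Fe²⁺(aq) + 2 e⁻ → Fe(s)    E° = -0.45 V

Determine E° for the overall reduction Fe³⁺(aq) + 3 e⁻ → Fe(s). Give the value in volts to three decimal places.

Adding the free-energy changes (−nFE°) of the two steps gives −n₃FE°₃ = −n₁FE°₁ − n₂FE°₂.
E°₃ = (1×+0.79 + 2×-0.45) / 3 = (-0.110) / 3 = -0.037 V.

-0.037 V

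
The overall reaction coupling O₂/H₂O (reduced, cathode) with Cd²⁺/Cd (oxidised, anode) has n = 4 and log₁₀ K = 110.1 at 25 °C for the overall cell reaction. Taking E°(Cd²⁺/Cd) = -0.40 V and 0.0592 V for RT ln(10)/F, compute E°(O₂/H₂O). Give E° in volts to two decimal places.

+1.23 V

E°cell = (0.0592/n)·log K = (0.0592/4)(110.1) = +1.629 V.
Since O₂/H₂O is the cathode and Cd²⁺/Cd the anode, E°cell = E°(O₂/H₂O) − E°(Cd²⁺/Cd).
So E°(O₂/H₂O) = E°cell + E°(Cd²⁺/Cd) = +1.629 + (-0.40) = +1.23 V.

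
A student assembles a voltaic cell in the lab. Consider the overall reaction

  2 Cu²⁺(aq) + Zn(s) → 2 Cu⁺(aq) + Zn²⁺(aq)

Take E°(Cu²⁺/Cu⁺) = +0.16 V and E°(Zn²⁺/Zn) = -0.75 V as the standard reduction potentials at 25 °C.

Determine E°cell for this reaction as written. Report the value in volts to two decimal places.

+0.91 V

The Cu²⁺/Cu⁺ couple has the higher reduction potential, so it is the cathode; Zn²⁺/Zn is oxidised at the anode.
E°cell = E°(cathode) − E°(anode) = (+0.16) − (-0.75) = +0.91 V.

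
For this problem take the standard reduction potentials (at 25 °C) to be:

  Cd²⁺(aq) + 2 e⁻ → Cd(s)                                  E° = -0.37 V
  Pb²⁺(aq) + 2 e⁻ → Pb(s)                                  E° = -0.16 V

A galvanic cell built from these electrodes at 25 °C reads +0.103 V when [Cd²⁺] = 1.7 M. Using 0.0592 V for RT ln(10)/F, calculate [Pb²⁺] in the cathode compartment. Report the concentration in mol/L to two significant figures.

Pb²⁺/Pb is the cathode, Cd²⁺/Cd the anode: E°cell = +0.21 V, n = 2.
Overall reaction: Pb²⁺(aq) + Cd(s) → Pb(s) + Cd²⁺(aq); Q = [Cd²⁺]^1/[Pb²⁺]^1.
From E = E° − (0.0592/n) log Q: log Q = (E° − E)·n/0.0592 = (+0.21 − (+0.103))·2/0.0592 = 3.6149.
So 1·log[Pb²⁺] = 1·log(1.7) − log Q = 0.2304 − (3.6149) = -3.3845; [Pb²⁺] = 10^(-3.3845) ≈ 0.00041 M.

0.00041 M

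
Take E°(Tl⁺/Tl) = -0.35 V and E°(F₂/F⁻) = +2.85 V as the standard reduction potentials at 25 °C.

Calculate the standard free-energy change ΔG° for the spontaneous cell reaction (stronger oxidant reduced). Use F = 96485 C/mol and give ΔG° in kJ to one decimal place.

F₂/F⁻ (E° = +2.85 V) is the cathode; Tl⁺/Tl (E° = -0.35 V) is the anode, so E°cell = +3.20 V.
Balancing electrons gives n = 2 (lcm of 2 and 1).
ΔG° = −nFE° = −(2)(96485)(+3.20) = -617,504 J = -617.5 kJ.

-617.5 kJ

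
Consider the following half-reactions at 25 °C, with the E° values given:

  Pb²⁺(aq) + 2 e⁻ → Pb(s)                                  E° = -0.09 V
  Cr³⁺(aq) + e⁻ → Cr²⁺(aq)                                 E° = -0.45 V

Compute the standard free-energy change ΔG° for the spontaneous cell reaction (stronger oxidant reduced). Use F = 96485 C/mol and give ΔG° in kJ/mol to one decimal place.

-69.5 kJ/mol

Pb²⁺/Pb (E° = -0.09 V) is the cathode; Cr³⁺/Cr²⁺ (E° = -0.45 V) is the anode, so E°cell = +0.36 V.
Balancing electrons gives n = 2 (lcm of 2 and 1).
ΔG° = −nFE° = −(2)(96485)(+0.36) = -69,469 J = -69.5 kJ/mol.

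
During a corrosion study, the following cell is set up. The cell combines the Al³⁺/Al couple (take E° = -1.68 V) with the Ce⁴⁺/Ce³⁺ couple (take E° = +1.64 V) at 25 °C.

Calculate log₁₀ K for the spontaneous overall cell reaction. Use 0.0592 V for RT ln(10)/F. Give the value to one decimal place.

168.2

Cathode: Ce⁴⁺/Ce³⁺; anode: Al³⁺/Al. E°cell = +3.32 V, n = 3.
log K = nE°cell / 0.0592 = (3)(+3.32) / 0.0592 = 168.2.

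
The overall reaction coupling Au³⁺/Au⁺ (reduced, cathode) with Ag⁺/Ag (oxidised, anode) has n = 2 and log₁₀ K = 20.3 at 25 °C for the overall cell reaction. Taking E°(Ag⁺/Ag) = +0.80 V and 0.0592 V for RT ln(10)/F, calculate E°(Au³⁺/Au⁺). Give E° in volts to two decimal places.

E°cell = (0.0592/n)·log K = (0.0592/2)(20.3) = +0.601 V.
Since Au³⁺/Au⁺ is the cathode and Ag⁺/Ag the anode, E°cell = E°(Au³⁺/Au⁺) − E°(Ag⁺/Ag).
So E°(Au³⁺/Au⁺) = E°cell + E°(Ag⁺/Ag) = +0.601 + (+0.80) = +1.40 V.

+1.40 V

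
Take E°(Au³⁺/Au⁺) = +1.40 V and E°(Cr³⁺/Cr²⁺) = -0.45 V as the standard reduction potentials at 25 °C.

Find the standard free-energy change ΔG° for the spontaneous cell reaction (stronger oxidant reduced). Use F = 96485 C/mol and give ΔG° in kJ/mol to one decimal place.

Au³⁺/Au⁺ (E° = +1.40 V) is the cathode; Cr³⁺/Cr²⁺ (E° = -0.45 V) is the anode, so E°cell = +1.85 V.
Balancing electrons gives n = 2 (lcm of 2 and 1).
ΔG° = −nFE° = −(2)(96485)(+1.85) = -356,994 J = -357.0 kJ/mol.

-357.0 kJ/mol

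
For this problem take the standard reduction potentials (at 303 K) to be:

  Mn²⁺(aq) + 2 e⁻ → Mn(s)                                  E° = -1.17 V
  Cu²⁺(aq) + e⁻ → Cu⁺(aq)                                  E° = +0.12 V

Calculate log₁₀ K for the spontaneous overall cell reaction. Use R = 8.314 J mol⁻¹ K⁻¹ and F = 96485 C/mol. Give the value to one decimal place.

42.9

Cathode: Cu²⁺/Cu⁺; anode: Mn²⁺/Mn. E°cell = (+0.12) − (-1.17) = +1.29 V, with n = 2.
ΔG° = −nFE° = −RT ln K, so ln K = nFE°/(RT) = (2)(96485)(+1.29) / ((8.314)(303)) = 98.816.
log₁₀ K = 98.816 / ln 10 = 42.9.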